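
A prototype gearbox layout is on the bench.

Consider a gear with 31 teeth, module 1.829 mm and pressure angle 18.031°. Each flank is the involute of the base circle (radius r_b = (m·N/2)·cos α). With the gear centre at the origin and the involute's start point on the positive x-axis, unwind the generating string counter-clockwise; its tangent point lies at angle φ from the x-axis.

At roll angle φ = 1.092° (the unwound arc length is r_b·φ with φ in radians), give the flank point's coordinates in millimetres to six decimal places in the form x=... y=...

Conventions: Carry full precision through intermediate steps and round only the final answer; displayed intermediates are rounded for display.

single-mesh involute tooth geometry (31T wheel at module 1.829)
pitch radius r_p = m·N/2 = 1.829·31/2 = 28.349500
base radius r_b = r_p·cos α = 28.349500·cos 18.031° = 26.957233
roll angle φ = 1.092° = 0.01905900 rad
x = r_b·(cos φ + φ·sin φ) = 26.962128
y = r_b·(sin φ − φ·cos φ) = 0.000062

x=26.962128 y=0.000062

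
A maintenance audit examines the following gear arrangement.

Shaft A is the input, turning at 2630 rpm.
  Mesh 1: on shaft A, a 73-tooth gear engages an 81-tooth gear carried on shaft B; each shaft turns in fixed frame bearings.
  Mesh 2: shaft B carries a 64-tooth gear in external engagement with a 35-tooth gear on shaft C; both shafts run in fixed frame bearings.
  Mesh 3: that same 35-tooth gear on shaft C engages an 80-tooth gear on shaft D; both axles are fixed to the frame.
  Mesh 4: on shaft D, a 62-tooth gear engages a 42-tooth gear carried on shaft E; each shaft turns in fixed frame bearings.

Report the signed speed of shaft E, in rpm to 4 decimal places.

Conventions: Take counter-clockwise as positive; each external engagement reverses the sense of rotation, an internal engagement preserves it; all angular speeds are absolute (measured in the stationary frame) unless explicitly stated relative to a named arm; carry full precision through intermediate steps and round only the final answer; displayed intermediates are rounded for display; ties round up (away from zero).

+2799.1487 rpm

class = fixed-axis compound train [4 meshes; 4 ratios multiply, 4 sense flips]
mesh 1 [73T→81T]: ω = 2630.0000×73/81 = 2370.2469 rpm, sense flips to −
mesh 2 [64T→35T]: ω = 2370.2469×64/35 = 4334.1658 rpm, sense flips to +
mesh 3 [35T→80T]: ω = 4334.1658×35/80 = 1896.1975 rpm, sense flips to −
mesh 4 [62T→42T]: ω = 1896.1975×62/42 = 2799.1487 rpm, sense flips to +
signed output speed = +2799.1487 rpm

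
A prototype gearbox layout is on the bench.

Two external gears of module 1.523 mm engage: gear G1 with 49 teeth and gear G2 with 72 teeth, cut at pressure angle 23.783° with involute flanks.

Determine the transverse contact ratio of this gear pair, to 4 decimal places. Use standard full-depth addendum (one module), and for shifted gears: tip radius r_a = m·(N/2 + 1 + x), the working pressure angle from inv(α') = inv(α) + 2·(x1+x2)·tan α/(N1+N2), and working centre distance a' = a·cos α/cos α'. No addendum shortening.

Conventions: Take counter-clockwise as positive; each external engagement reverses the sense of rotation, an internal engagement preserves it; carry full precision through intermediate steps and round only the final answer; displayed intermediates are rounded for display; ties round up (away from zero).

1.5991

topology: single-mesh involute geometry — m = 1.523, 49T/72T pair
base radii: r_b1 = 34.144814, r_b2 = 50.171971
tip radii: r_a1 = 38.836500, r_a2 = 56.351000
no profile shift: α' = α, a' = a
action lengths: √(r_a1²−r_b1²) = 18.504200, √(r_a2²−r_b2²) = 25.655574
base pitch p_b = π·m·cos α = 4.378330
CR = (18.504200 + 25.655574 − 92.141500·sin 23.78300°)/4.378330 = 1.599130
contact ratio ≈ 1.5991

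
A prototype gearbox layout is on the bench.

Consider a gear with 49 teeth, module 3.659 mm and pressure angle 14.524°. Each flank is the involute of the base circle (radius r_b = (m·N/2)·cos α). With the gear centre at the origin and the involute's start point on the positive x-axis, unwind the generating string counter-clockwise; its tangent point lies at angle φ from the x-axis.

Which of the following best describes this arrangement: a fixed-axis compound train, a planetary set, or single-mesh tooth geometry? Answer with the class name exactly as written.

recognized (one wheel, involute flank): single-mesh tooth geometry, m = 3.659, N = 49
classification: single-mesh tooth geometry

single-mesh tooth geometry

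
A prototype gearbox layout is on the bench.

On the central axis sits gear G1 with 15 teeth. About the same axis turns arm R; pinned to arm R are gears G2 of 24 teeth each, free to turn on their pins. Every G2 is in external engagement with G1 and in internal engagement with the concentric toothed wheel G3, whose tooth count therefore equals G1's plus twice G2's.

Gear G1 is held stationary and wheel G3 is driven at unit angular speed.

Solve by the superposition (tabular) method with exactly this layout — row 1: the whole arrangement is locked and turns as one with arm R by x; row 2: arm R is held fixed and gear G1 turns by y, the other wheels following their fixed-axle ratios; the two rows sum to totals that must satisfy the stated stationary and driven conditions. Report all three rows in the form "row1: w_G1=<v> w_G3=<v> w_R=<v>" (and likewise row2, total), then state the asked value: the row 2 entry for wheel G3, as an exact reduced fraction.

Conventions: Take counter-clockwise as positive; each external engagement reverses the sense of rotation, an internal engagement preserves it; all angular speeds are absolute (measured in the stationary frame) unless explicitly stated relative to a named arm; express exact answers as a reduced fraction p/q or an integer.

row1: w_G1=21/26 w_G3=21/26 w_R=21/26
row2: w_G1=-21/26 w_G3=5/26 w_R=0
total: w_G1=0 w_G3=1 w_R=21/26
asked value: 5/26

topology: planetary set — G1 15T / G2 24T / G3 63T, arm = carrier (Willis)
row 1: whole set turns with the arm by x
row 2: sun turns y, ring = −(15/63)·y, arm 0
boundary: total ω_sun = x + y = 0 and total ω_ring = x − (15/63)·y = 1  ⇒  y = -21/26, x = 21/26
row 2 ring = −(15/63)·(-21/26) = 5/26
totals (row 1 + row 2): sun 21/26 + (-21/26) = 0, ring 21/26 + 5/26 = 1, arm 21/26 + 0 = 21/26
asked cell (row2, ring) = 5/26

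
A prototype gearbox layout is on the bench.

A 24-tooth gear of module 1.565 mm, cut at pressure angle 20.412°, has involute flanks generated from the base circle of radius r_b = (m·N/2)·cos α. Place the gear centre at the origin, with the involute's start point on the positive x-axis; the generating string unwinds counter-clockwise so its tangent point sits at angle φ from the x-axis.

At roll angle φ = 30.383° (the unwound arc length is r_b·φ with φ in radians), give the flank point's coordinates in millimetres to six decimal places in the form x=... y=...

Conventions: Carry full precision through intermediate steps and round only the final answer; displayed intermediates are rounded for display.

x=19.904188 y=0.850497

recognized (one wheel, involute flank): single-mesh tooth geometry, m = 1.565, N = 24
pitch radius r_p = m·N/2 = 1.565·24/2 = 18.780000
base radius r_b = r_p·cos α = 18.780000·cos 20.412° = 17.600784
roll angle φ = 30.383° = 0.53028339 rad
x = r_b·(cos φ + φ·sin φ) = 19.904188
y = r_b·(sin φ − φ·cos φ) = 0.850497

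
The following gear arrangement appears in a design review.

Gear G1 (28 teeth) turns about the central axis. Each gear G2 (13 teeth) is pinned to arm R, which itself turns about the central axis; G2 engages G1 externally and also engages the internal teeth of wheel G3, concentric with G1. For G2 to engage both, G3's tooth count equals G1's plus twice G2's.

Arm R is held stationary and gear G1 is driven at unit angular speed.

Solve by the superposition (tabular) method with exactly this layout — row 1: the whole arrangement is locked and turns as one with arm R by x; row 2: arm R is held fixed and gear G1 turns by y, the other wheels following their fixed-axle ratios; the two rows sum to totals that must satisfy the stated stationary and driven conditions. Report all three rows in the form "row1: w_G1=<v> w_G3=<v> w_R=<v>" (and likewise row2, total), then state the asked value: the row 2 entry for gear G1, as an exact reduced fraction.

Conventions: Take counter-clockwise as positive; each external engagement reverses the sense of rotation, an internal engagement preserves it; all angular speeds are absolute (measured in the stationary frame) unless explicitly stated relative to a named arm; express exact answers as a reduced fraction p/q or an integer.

row1: w_G1=0 w_G3=0 w_R=0
row2: w_G1=1 w_G3=-14/27 w_R=0
total: w_G1=1 w_G3=-14/27 w_R=0
asked value: 1

topology: planetary set — G1 28T / G2 13T / G3 54T, arm = carrier (Willis)
superposition row 1 [locked train]: every member turns x
superposition row 2 [arm held]: sun y, ring −(28/54)·y, arm 0
boundary: total ω_arm = x = 0 and total ω_sun = x + y = 1  ⇒  y = 1, x = 0
row 2 ring = −(28/54)·1 = -14/27
totals (row 1 + row 2): sun 0 + 1 = 1, ring 0 + (-14/27) = -14/27, arm 0 + 0 = 0
asked cell (row2, sun) = 1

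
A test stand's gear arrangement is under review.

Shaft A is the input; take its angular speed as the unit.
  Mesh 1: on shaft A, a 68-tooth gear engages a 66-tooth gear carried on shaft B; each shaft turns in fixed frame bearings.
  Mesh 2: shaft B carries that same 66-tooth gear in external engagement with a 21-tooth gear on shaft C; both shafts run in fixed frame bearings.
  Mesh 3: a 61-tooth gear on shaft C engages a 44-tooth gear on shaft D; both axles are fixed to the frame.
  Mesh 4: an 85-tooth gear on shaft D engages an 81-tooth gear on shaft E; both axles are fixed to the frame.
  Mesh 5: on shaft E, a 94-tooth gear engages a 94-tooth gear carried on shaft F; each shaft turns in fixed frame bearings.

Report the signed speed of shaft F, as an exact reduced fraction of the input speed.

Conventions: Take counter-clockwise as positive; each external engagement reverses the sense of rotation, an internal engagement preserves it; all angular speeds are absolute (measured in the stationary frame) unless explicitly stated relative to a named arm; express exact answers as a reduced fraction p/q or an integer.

-88145/18711

5-mesh fixed-axis compound train (all bearings frame-fixed)
mesh 1 [68T→66T]: |ω|/ω_in = 1×68/66 = 34/33, sense flips to −
mesh 2 [66T→21T]: |ω|/ω_in = (34/33)×66/21 = 68/21, sense flips to +
mesh 3 [61T→44T]: |ω|/ω_in = (68/21)×61/44 = 1037/231, sense flips to −
mesh 4 [85T→81T]: |ω|/ω_in = (1037/231)×85/81 = 88145/18711, sense flips to +
mesh 5 [94T→94T]: |ω|/ω_in = (88145/18711)×94/94 = 88145/18711, sense flips to −
signed output speed (× input speed) = -88145/18711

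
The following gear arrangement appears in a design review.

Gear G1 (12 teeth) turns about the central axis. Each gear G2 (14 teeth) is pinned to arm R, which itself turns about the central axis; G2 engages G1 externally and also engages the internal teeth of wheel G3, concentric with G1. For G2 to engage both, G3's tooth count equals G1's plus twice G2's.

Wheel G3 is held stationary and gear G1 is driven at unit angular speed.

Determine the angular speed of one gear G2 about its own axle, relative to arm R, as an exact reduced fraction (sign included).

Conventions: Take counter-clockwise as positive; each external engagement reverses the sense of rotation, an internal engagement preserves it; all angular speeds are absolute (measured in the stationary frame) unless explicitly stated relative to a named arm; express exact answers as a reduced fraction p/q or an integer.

recognized (axles ride arm R): planetary set, 12/14/40 teeth
ring teeth: 12 + 2·14 = 40
12(ω_sun−ω_arm) = −40(ω_ring−ω_arm),  ω_ring = 0, ω_sun = 1
12(1−ω_arm) = −40(0−ω_arm)  ⇒  52·ω_arm = 12  ⇒  ω_arm = 3/13
sun–planet mesh: 12·(1−3/13) = −14·(ω_p−ω_arm)  ⇒  ω_p−ω_arm = -60/91
exact speed ratio = -60/91

-60/91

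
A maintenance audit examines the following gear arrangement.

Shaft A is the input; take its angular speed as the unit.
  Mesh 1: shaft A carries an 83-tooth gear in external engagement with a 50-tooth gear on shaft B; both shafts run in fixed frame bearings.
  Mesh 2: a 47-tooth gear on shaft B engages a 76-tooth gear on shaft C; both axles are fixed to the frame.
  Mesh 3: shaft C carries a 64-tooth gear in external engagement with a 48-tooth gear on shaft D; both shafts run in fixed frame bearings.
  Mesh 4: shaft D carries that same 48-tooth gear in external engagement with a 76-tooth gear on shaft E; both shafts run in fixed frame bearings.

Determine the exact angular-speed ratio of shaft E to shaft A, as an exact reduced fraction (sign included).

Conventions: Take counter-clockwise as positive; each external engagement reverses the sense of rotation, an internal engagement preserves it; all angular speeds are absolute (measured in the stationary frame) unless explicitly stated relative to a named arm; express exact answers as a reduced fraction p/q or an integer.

class = fixed-axis compound train [4 meshes; 4 ratios multiply, 4 sense flips]
mesh 1 [83T→50T]: running ratio 83/50, sense −
mesh 2 [47T→76T]: running ratio 3901/3800, sense +
mesh 3 [64T→48T]: running ratio 3901/2850, sense −
mesh 4 [48T→76T]: running ratio 7802/9025, sense +
ω_out/ω_in = 7802/9025

7802/9025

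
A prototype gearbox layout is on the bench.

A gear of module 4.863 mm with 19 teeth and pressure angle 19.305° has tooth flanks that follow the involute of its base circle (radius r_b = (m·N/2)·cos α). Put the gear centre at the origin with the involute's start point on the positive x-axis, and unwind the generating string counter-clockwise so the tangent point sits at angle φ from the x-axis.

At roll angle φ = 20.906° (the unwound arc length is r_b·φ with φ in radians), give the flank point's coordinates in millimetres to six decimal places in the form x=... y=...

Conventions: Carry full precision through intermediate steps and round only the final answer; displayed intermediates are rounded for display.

topology: single-mesh involute geometry — m = 4.863, N = 19
pitch radius r_p = m·N/2 = 4.863·19/2 = 46.198500
base radius r_b = r_p·cos α = 46.198500·cos 19.305° = 43.600856
roll angle φ = 20.906° = 0.36487853 rad
x = r_b·(cos φ + φ·sin φ) = 46.407392
y = r_b·(sin φ − φ·cos φ) = 0.696668

x=46.407392 y=0.696668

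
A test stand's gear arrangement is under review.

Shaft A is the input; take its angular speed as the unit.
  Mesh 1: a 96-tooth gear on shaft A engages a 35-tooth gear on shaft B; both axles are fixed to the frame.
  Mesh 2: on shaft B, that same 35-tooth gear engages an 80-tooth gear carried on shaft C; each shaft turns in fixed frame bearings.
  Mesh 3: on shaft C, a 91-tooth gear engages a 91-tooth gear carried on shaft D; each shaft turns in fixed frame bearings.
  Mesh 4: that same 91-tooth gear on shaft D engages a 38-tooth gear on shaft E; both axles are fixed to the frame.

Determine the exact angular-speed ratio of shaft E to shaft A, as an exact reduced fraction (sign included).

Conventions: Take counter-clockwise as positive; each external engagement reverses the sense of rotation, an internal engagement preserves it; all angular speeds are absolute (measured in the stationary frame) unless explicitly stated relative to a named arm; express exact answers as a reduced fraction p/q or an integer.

class = fixed-axis compound train [4 meshes; 4 ratios multiply, 4 sense flips]
mesh 1 [96T→35T]: running ratio 96/35, sense −
mesh 2 [35T→80T]: running ratio 6/5, sense +
mesh 3 [91T→91T]: running ratio 6/5, sense −
mesh 4 [91T→38T]: running ratio 273/95, sense +
ω_out/ω_in = 273/95

273/95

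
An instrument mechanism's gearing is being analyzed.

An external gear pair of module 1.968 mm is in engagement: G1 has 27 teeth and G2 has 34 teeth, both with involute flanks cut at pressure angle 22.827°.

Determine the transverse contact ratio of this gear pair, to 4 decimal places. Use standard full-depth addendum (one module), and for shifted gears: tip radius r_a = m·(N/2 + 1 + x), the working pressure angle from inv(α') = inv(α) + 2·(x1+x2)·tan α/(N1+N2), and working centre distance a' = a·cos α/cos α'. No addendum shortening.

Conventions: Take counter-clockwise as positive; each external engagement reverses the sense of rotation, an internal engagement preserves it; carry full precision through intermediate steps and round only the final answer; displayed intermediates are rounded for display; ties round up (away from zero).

class = single-mesh tooth geometry [involute pair 27T × 34T, m = 1.968]
base radii: r_b1 = 24.487206, r_b2 = 30.835741
tip radii: r_a1 = 28.536000, r_a2 = 35.424000
no profile shift: α' = α, a' = a
action lengths: √(r_a1²−r_b1²) = 14.651964, √(r_a2²−r_b2²) = 17.436080
base pitch p_b = π·m·cos α = 5.698432
CR = (14.651964 + 17.436080 − 60.024000·sin 22.82700°)/5.698432 = 1.544589
contact ratio ≈ 1.5446

1.5446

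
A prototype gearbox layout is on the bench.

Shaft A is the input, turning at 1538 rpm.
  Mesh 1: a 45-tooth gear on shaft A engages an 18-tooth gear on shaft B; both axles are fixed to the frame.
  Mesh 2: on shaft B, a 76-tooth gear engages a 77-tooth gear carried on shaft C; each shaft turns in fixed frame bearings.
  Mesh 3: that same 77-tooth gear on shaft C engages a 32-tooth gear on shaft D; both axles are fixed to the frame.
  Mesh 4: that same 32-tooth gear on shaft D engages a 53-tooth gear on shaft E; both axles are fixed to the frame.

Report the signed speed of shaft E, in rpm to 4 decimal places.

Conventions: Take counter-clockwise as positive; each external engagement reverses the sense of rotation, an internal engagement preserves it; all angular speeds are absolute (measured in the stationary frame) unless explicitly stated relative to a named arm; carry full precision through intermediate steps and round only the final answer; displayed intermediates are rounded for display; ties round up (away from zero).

topology: fixed-axis compound train — 4 meshes, A→E
mesh 1 [45T→18T]: ω = 1538.0000×45/18 = 3845.0000 rpm, sense flips to −
mesh 2 [76T→77T]: ω = 3845.0000×76/77 = 3795.0649 rpm, sense flips to +
mesh 3 [77T→32T]: ω = 3795.0649×77/32 = 9131.8750 rpm, sense flips to −
mesh 4 [32T→53T]: ω = 9131.8750×32/53 = 5513.5849 rpm, sense flips to +
signed output speed = +5513.5849 rpm

+5513.5849 rpm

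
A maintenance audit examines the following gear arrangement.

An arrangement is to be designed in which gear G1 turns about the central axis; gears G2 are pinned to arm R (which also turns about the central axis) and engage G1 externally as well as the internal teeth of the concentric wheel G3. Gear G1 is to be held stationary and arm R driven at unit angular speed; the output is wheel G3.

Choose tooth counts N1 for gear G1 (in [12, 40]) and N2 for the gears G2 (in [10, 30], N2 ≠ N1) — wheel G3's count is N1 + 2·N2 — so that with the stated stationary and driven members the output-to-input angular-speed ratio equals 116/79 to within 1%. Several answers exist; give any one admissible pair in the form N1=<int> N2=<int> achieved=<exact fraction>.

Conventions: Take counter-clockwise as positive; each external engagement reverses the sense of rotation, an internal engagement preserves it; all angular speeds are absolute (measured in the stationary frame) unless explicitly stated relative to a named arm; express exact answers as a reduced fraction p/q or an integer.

topology: planetary set — design target 116/79, arm = carrier (Willis)
Willis with ω_sun = 0: ω_ring/ω_arm = (N1+N3)/N3; set equal to 116/79  ⇒  N3/N1 = 1/(116/79 − 1) = 79/37
N3 = N1 + 2·N2  ⇒  N2/N1 = (N3/N1 − 1)/2 = (79/37 − 1)/2 = 21/37
smallest multiple with N1 ≥ 12 and N2 ≥ 10: k = 1  ⇒  N1 = 1·37 = 37, N2 = 1·21 = 21 (N1 ≤ 40, N2 ≤ 30, N2 ≠ N1 ✓), N3 = 37 + 2·21 = 79
check: (N1+N3)/N3 with N1 = 37, N3 = 79 gives 116/79; |achieved − target| = 0 ≤ 29/1975 ✓

N1=37 N2=21 achieved=116/79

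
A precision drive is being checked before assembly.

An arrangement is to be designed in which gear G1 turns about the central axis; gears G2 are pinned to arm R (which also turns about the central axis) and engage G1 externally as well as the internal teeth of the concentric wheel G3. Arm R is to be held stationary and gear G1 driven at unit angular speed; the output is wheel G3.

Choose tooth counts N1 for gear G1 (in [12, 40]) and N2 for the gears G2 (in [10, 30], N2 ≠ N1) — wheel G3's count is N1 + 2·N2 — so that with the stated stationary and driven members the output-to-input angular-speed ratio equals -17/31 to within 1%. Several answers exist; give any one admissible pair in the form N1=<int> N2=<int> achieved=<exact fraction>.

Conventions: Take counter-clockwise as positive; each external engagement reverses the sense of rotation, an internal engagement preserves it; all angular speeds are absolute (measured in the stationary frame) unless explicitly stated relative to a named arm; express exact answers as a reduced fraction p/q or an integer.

N1=34 N2=14 achieved=-17/31

topology: planetary set — design target -17/31, arm = carrier (Willis)
Willis with ω_arm = 0: ω_ring/ω_sun = −N1/N3; set equal to -17/31  ⇒  N3/N1 = −1/(-17/31) = 31/17
N3 = N1 + 2·N2  ⇒  N2/N1 = (N3/N1 − 1)/2 = (31/17 − 1)/2 = 7/17
smallest multiple with N1 ≥ 12 and N2 ≥ 10: k = 2  ⇒  N1 = 2·17 = 34, N2 = 2·7 = 14 (N1 ≤ 40, N2 ≤ 30, N2 ≠ N1 ✓), N3 = 34 + 2·14 = 62
check: −N1/N3 with N1 = 34, N3 = 62 gives -17/31; |achieved − target| = 0 ≤ 17/3100 ✓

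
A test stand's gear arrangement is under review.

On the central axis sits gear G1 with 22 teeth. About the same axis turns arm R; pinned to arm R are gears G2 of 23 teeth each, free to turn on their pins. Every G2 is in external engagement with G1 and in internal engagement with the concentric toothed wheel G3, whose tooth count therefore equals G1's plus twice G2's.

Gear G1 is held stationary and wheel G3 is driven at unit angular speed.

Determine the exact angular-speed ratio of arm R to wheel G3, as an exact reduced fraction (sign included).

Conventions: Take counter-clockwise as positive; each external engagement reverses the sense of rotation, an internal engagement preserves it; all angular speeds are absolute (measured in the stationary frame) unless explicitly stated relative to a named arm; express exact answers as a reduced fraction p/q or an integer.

planetary set (22T centre, 23T on arm, 68T internal) — Willis relation
ring teeth: 22 + 2·23 = 68
22(ω_sun−ω_arm) = −68(ω_ring−ω_arm),  ω_sun = 0, ω_ring = 1
22(0−ω_arm) = −68(1−ω_arm)  ⇒  90·ω_arm = 68  ⇒  ω_arm = 34/45
ω_out/ω_in = 34/45

34/45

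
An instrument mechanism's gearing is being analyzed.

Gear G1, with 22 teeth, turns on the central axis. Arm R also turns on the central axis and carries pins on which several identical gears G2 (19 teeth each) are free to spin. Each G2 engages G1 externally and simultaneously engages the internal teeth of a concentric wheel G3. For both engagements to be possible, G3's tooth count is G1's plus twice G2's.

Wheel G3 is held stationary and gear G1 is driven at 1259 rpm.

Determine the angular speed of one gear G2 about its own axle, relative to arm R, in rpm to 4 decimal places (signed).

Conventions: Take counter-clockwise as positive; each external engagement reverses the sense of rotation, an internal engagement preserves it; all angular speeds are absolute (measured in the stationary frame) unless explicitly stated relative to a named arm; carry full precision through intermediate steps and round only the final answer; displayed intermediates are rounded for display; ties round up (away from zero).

-1066.6752 rpm

recognized (axles ride arm R): planetary set, 22/19/60 teeth
normalise by the input: solve with ω_sun = 1, then scale by 1259 rpm
ring teeth: 22 + 2·19 = 60
22(ω_sun−ω_arm) = −60(ω_ring−ω_arm),  ω_ring = 0, ω_sun = 1
22(1−ω_arm) = −60(0−ω_arm)  ⇒  82·ω_arm = 22  ⇒  ω_arm = 11/41
sun–planet mesh: 22·(1−11/41) = −19·(ω_p−ω_arm)  ⇒  ω_p−ω_arm = -660/779
scale: ω_p−ω_arm = -660/779 × 1259 rpm = -1066.6752 rpm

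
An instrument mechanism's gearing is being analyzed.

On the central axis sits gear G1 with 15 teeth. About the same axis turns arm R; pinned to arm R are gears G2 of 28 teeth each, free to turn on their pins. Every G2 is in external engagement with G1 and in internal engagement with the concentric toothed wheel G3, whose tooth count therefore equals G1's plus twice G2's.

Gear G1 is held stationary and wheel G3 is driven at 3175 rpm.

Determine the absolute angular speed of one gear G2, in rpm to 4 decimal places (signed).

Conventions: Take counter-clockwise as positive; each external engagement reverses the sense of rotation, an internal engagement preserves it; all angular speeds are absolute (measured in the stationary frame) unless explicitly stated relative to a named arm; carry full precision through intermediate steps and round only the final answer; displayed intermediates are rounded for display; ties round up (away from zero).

+4025.4464 rpm

topology: planetary set — G1 15T / G2 28T / G3 71T, arm = carrier (Willis)
normalise by the input: solve with ω_ring = 1, then scale by 3175 rpm
ring teeth: 15 + 2·28 = 71
15(ω_sun−ω_arm) = −71(ω_ring−ω_arm),  ω_sun = 0, ω_ring = 1
15(0−ω_arm) = −71(1−ω_arm)  ⇒  86·ω_arm = 71  ⇒  ω_arm = 71/86
sun–planet mesh: 15·(0−71/86) = −28·(ω_p−ω_arm)  ⇒  ω_p−ω_arm = 1065/2408
ω_p = 71/86 + 1065/2408 = 71/56
scale: ω_p = 71/56 × 3175 rpm = +4025.4464 rpm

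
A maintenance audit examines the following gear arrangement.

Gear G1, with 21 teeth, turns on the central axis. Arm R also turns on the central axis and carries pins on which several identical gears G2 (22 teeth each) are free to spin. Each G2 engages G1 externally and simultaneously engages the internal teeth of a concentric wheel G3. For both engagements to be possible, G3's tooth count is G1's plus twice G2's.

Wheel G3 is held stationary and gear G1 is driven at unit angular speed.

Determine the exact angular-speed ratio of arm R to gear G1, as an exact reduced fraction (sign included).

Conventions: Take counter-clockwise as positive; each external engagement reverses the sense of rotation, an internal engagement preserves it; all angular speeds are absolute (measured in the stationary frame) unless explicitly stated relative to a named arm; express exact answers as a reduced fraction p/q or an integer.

21/86

recognized (axles ride arm R): planetary set, 21/22/65 teeth
ring teeth: 21 + 2·22 = 65
21(ω_sun−ω_arm) = −65(ω_ring−ω_arm),  ω_ring = 0, ω_sun = 1
21(1−ω_arm) = −65(0−ω_arm)  ⇒  86·ω_arm = 21  ⇒  ω_arm = 21/86
ω_out/ω_in = 21/86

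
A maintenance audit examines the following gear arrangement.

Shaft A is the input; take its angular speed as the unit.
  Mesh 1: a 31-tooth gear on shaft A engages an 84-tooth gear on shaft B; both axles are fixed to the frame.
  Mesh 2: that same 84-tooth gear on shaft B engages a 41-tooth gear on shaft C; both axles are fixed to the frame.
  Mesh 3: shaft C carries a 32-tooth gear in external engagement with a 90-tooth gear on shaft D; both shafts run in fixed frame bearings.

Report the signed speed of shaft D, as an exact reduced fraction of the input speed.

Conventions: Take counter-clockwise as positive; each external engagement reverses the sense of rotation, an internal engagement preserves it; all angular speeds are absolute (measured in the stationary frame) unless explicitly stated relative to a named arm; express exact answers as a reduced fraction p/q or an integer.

-496/1845

3-mesh fixed-axis compound train (all bearings frame-fixed)
mesh 1 [31T→84T]: |ω|/ω_in = 1×31/84 = 31/84, sense flips to −
mesh 2 [84T→41T]: |ω|/ω_in = (31/84)×84/41 = 31/41, sense flips to +
mesh 3 [32T→90T]: |ω|/ω_in = (31/41)×32/90 = 496/1845, sense flips to −
signed output speed (× input speed) = -496/1845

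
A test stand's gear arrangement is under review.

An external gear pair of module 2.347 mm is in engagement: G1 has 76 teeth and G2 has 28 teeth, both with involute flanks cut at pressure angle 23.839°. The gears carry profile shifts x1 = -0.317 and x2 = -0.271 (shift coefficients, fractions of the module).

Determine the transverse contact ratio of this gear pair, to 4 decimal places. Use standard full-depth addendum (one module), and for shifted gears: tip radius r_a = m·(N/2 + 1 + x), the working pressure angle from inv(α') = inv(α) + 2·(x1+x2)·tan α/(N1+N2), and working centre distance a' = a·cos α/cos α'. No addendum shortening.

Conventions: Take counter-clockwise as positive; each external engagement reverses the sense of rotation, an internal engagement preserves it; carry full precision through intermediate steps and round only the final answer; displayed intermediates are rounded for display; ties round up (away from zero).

class = single-mesh tooth geometry [involute pair 76T × 28T, m = 2.347]
base radii: r_b1 = 81.577076, r_b2 = 30.054712
tip radii: r_a1 = 90.789001, r_a2 = 34.568963
inv(α') = inv(23.839°) + 2·(-0.317-0.271)·tan α/(76+28) = 0.02080036  ⇒  α' = 22.25866°
a' = a·cos α / cos α' = 122.0440·cos 23.839°/cos 22.25866° = 120.620000
action lengths: √(r_a1²−r_b1²) = 39.847501, √(r_a2²−r_b2²) = 17.080032
base pitch p_b = π·m·cos α = 6.744262
CR = (39.847501 + 17.080032 − 120.620000·sin 22.25866°)/6.744262 = 1.666314
contact ratio ≈ 1.6663

1.6663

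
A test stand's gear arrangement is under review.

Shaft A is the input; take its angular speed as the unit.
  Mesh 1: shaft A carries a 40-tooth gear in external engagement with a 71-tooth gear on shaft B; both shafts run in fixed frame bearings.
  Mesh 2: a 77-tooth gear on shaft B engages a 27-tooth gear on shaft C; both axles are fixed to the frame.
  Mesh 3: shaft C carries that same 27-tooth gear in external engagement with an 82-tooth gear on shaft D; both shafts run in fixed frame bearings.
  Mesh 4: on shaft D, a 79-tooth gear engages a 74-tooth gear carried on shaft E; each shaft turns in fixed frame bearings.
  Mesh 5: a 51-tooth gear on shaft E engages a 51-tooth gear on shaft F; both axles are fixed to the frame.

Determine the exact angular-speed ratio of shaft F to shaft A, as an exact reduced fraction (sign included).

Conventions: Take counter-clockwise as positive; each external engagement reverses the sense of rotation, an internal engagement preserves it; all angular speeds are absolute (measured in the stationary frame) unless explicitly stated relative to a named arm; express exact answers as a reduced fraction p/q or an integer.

-60830/107707

class = fixed-axis compound train [5 meshes; 5 ratios multiply, 5 sense flips]
mesh 1 [40T→71T]: running ratio 40/71, sense −
mesh 2 [77T→27T]: running ratio 3080/1917, sense +
mesh 3 [27T→82T]: running ratio 1540/2911, sense −
mesh 4 [79T→74T]: running ratio 60830/107707, sense +
mesh 5 [51T→51T]: running ratio 60830/107707, sense −
ω_out/ω_in = -60830/107707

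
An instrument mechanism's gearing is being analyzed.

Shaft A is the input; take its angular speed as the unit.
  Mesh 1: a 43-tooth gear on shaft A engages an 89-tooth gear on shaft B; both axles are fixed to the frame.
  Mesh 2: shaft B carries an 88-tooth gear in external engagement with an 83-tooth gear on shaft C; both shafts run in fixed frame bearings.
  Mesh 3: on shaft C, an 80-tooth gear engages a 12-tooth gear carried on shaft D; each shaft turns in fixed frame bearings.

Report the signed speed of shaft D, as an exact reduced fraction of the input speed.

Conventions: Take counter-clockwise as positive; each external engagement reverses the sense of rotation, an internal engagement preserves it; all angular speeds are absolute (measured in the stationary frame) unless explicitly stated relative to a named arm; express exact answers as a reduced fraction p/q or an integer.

-75680/22161

3-mesh fixed-axis compound train (all bearings frame-fixed)
mesh 1 [43T→89T]: |ω|/ω_in = 1×43/89 = 43/89, sense flips to −
mesh 2 [88T→83T]: |ω|/ω_in = (43/89)×88/83 = 3784/7387, sense flips to +
mesh 3 [80T→12T]: |ω|/ω_in = (3784/7387)×80/12 = 75680/22161, sense flips to −
signed output speed (× input speed) = -75680/22161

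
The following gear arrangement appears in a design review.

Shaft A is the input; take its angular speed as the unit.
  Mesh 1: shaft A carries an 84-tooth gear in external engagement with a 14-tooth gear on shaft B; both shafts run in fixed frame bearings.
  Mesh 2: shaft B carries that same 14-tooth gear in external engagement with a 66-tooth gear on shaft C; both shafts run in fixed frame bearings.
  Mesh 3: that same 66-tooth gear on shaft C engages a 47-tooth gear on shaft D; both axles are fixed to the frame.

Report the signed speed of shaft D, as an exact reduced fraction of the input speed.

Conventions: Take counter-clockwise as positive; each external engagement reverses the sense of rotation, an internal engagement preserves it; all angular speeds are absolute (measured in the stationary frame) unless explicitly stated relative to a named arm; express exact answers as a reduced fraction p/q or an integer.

-84/47

3-mesh fixed-axis compound train (all bearings frame-fixed)
mesh 1 [84T→14T]: |ω|/ω_in = 1×84/14 = 6, sense flips to −
mesh 2 [14T→66T]: |ω|/ω_in = 6×14/66 = 14/11, sense flips to +
mesh 3 [66T→47T]: |ω|/ω_in = (14/11)×66/47 = 84/47, sense flips to −
signed output speed (× input speed) = -84/47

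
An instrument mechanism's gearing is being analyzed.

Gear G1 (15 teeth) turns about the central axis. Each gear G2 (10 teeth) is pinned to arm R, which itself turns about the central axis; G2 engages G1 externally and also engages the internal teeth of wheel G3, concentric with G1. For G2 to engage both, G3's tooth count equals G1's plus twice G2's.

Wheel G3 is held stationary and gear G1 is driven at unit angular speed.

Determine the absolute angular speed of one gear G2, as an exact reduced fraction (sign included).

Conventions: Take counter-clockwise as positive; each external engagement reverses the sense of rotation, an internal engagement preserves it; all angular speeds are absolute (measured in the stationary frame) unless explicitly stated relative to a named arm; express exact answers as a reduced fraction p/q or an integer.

class = planetary set [G3 = 15+2·10 = 35; Willis about the carrier]
ring teeth: 15 + 2·10 = 35
15(ω_sun−ω_arm) = −35(ω_ring−ω_arm),  ω_ring = 0, ω_sun = 1
15(1−ω_arm) = −35(0−ω_arm)  ⇒  50·ω_arm = 15  ⇒  ω_arm = 3/10
sun–planet mesh: 15·(1−3/10) = −10·(ω_p−ω_arm)  ⇒  ω_p−ω_arm = -21/20
ω_p = 3/10 − 21/20 = -3/4
exact speed ratio = -3/4

-3/4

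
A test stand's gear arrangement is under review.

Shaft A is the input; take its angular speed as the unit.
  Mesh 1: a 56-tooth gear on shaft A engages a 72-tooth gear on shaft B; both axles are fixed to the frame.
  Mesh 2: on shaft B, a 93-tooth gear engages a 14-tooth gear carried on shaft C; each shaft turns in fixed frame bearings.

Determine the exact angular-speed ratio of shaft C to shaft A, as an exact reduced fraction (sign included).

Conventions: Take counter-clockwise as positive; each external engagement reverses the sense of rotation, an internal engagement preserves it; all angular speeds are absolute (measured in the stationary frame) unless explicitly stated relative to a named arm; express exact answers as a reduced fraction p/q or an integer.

31/6

class = fixed-axis compound train [2 meshes; 2 ratios multiply, 2 sense flips]
mesh 1 [56T→72T]: running ratio 7/9, sense −
mesh 2 [93T→14T]: running ratio 31/6, sense +
ω_out/ω_in = 31/6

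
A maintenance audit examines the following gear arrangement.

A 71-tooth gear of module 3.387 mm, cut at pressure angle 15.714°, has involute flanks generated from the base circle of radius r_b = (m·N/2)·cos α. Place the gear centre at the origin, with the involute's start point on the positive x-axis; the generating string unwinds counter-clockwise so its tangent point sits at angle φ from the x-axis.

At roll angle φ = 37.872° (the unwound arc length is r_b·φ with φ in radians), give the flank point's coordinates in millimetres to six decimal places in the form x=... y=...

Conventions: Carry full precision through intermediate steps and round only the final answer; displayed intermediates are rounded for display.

class = single-mesh tooth geometry [base-circle involute, m = 3.387, 71T]
pitch radius r_p = m·N/2 = 3.387·71/2 = 120.238500
base radius r_b = r_p·cos α = 120.238500·cos 15.714° = 115.744658
roll angle φ = 37.872° = 0.66099109 rad
x = r_b·(cos φ + φ·sin φ) = 138.334114
y = r_b·(sin φ − φ·cos φ) = 10.662813

x=138.334114 y=10.662813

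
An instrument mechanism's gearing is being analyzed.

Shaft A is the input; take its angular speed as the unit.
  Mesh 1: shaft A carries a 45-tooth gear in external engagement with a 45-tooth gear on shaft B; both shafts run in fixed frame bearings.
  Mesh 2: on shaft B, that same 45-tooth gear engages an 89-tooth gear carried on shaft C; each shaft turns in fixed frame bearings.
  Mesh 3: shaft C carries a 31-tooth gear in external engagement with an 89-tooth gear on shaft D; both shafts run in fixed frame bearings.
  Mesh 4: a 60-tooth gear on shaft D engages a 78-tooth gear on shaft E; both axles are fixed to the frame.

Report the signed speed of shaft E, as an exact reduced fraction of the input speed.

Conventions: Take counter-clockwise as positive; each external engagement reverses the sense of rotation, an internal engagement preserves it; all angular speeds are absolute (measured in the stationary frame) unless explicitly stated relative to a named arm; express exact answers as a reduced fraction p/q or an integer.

13950/102973

4-mesh fixed-axis compound train (all bearings frame-fixed)
mesh 1 [45T→45T]: |ω|/ω_in = 1×45/45 = 1, sense flips to −
mesh 2 [45T→89T]: |ω|/ω_in = 1×45/89 = 45/89, sense flips to +
mesh 3 [31T→89T]: |ω|/ω_in = (45/89)×31/89 = 1395/7921, sense flips to −
mesh 4 [60T→78T]: |ω|/ω_in = (1395/7921)×60/78 = 13950/102973, sense flips to +
signed output speed (× input speed) = 13950/102973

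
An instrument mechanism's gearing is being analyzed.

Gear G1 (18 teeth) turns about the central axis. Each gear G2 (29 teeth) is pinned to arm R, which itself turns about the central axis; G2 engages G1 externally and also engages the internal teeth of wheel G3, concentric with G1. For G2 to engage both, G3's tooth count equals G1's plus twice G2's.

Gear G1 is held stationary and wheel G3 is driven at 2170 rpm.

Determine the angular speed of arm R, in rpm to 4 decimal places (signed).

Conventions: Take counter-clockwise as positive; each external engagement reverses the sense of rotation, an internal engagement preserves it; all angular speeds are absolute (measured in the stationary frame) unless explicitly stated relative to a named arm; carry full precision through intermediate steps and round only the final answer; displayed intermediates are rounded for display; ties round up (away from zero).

recognized (axles ride arm R): planetary set, 18/29/76 teeth
normalise by the input: solve with ω_ring = 1, then scale by 2170 rpm
ring teeth: 18 + 2·29 = 76
18(ω_sun−ω_arm) = −76(ω_ring−ω_arm),  ω_sun = 0, ω_ring = 1
18(0−ω_arm) = −76(1−ω_arm)  ⇒  94·ω_arm = 76  ⇒  ω_arm = 38/47
scale: ω_arm = 38/47 × 2170 rpm = +1754.4681 rpm

+1754.4681 rpm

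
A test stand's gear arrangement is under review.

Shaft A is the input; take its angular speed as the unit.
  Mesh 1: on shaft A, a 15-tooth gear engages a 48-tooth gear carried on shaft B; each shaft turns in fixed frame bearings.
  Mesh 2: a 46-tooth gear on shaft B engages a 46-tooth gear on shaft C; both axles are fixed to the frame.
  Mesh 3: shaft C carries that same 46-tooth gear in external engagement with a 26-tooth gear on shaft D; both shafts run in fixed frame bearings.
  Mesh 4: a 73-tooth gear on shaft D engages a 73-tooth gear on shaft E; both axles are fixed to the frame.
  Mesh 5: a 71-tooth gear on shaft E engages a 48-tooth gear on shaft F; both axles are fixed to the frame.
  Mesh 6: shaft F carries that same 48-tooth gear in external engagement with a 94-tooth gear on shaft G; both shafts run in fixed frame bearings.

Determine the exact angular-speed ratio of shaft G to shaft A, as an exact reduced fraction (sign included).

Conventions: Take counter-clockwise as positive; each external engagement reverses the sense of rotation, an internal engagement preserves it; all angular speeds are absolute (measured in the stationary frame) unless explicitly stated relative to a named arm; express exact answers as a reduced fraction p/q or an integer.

8165/19552

class = fixed-axis compound train [6 meshes; 6 ratios multiply, 6 sense flips]
mesh 1 [15T→48T]: running ratio 5/16, sense −
mesh 2 [46T→46T]: running ratio 5/16, sense +
mesh 3 [46T→26T]: running ratio 115/208, sense −
mesh 4 [73T→73T]: running ratio 115/208, sense +
mesh 5 [71T→48T]: running ratio 8165/9984, sense −
mesh 6 [48T→94T]: running ratio 8165/19552, sense +
ω_out/ω_in = 8165/19552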